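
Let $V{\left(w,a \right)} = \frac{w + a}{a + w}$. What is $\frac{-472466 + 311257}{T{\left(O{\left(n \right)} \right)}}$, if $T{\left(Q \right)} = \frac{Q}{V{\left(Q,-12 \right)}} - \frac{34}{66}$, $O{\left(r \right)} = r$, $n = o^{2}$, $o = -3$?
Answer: $- \frac{5319897}{280} \approx -19000.0$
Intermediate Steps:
$V{\left(w,a \right)} = 1$ ($V{\left(w,a \right)} = \frac{a + w}{a + w} = 1$)
$n = 9$ ($n = \left(-3\right)^{2} = 9$)
$T{\left(Q \right)} = - \frac{17}{33} + Q$ ($T{\left(Q \right)} = \frac{Q}{1} - \frac{34}{66} = Q 1 - \frac{17}{33} = Q - \frac{17}{33} = - \frac{17}{33} + Q$)
$\frac{-472466 + 311257}{T{\left(O{\left(n \right)} \right)}} = \frac{-472466 + 311257}{- \frac{17}{33} + 9} = - \frac{161209}{\frac{280}{33}} = \left(-161209\right) \frac{33}{280} = - \frac{5319897}{280}$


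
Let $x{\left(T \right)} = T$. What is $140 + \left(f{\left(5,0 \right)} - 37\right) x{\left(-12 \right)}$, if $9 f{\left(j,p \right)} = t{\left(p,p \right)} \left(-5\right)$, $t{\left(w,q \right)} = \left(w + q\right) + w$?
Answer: $584$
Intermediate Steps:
$t{\left(w,q \right)} = q + 2 w$ ($t{\left(w,q \right)} = \left(q + w\right) + w = q + 2 w$)
$f{\left(j,p \right)} = - \frac{5 p}{3}$ ($f{\left(j,p \right)} = \frac{\left(p + 2 p\right) \left(-5\right)}{9} = \frac{3 p \left(-5\right)}{9} = \frac{\left(-15\right) p}{9} = - \frac{5 p}{3}$)
$140 + \left(f{\left(5,0 \right)} - 37\right) x{\left(-12 \right)} = 140 + \left(\left(- \frac{5}{3}\right) 0 - 37\right) \left(-12\right) = 140 + \left(0 - 37\right) \left(-12\right) = 140 - -444 = 140 + 444 = 584$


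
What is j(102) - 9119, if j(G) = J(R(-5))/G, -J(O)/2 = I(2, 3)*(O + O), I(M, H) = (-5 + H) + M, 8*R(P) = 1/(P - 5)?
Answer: -9119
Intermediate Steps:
R(P) = 1/(8*(-5 + P)) (R(P) = 1/(8*(P - 5)) = 1/(8*(-5 + P)))
I(M, H) = -5 + H + M
J(O) = 0 (J(O) = -2*(-5 + 3 + 2)*(O + O) = -0*2*O = -2*0 = 0)
j(G) = 0 (j(G) = 0/G = 0)
j(102) - 9119 = 0 - 9119 = -9119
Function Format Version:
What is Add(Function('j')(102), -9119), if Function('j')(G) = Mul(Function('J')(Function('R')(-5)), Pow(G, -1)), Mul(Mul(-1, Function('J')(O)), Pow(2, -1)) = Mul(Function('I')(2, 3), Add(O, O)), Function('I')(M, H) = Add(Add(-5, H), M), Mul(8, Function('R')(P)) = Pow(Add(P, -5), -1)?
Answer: -9119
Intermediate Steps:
Function('R')(P) = Mul(Rational(1, 8), Pow(Add(-5, P), -1)) (Function('R')(P) = Mul(Rational(1, 8), Pow(Add(P, -5), -1)) = Mul(Rational(1, 8), Pow(Add(-5, P), -1)))
Function('I')(M, H) = Add(-5, H, M)
Function('J')(O) = 0 (Function('J')(O) = Mul(-2, Mul(Add(-5, 3, 2), Add(O, O))) = Mul(-2, Mul(0, Mul(2, O))) = Mul(-2, 0) = 0)
Function('j')(G) = 0 (Function('j')(G) = Mul(0, Pow(G, -1)) = 0)
Add(Function('j')(102), -9119) = Add(0, -9119) = -9119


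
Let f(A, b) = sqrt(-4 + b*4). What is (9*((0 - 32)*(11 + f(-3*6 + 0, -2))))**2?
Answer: 9040896 + 3649536*I*sqrt(3) ≈ 9.0409e+6 + 6.3212e+6*I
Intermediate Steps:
f(A, b) = sqrt(-4 + 4*b)
(9*((0 - 32)*(11 + f(-3*6 + 0, -2))))**2 = (9*((0 - 32)*(11 + 2*sqrt(-1 - 2))))**2 = (9*(-32*(11 + 2*sqrt(-3))))**2 = (9*(-32*(11 + 2*(I*sqrt(3)))))**2 = (9*(-32*(11 + 2*I*sqrt(3))))**2 = (9*(-352 - 64*I*sqrt(3)))**2 = (-3168 - 576*I*sqrt(3))**2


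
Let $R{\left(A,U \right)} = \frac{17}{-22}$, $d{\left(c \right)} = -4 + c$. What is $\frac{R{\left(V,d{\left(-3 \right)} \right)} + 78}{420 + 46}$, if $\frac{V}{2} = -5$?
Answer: $\frac{1699}{10252} \approx 0.16572$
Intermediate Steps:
$V = -10$ ($V = 2 \left(-5\right) = -10$)
$R{\left(A,U \right)} = - \frac{17}{22}$ ($R{\left(A,U \right)} = 17 \left(- \frac{1}{22}\right) = - \frac{17}{22}$)
$\frac{R{\left(V,d{\left(-3 \right)} \right)} + 78}{420 + 46} = \frac{- \frac{17}{22} + 78}{420 + 46} = \frac{1699}{22 \cdot 466} = \frac{1699}{22} \cdot \frac{1}{466} = \frac{1699}{10252}$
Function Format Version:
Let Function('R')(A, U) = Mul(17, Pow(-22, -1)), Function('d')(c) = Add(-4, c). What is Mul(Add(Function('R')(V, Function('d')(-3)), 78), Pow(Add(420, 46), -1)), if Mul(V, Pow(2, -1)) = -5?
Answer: Rational(1699, 10252) ≈ 0.16572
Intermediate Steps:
V = -10 (V = Mul(2, -5) = -10)
Function('R')(A, U) = Rational(-17, 22) (Function('R')(A, U) = Mul(17, Rational(-1, 22)) = Rational(-17, 22))
Mul(Add(Function('R')(V, Function('d')(-3)), 78), Pow(Add(420, 46), -1)) = Mul(Add(Rational(-17, 22), 78), Pow(Add(420, 46), -1)) = Mul(Rational(1699, 22), Pow(466, -1)) = Mul(Rational(1699, 22), Rational(1, 466)) = Rational(1699, 10252)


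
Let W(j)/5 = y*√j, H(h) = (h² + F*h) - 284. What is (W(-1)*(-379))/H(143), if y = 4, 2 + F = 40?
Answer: -7580*I/25599 ≈ -0.29611*I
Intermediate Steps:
F = 38 (F = -2 + 40 = 38)
H(h) = -284 + h² + 38*h (H(h) = (h² + 38*h) - 284 = -284 + h² + 38*h)
W(j) = 20*√j (W(j) = 5*(4*√j) = 20*√j)
(W(-1)*(-379))/H(143) = ((20*√(-1))*(-379))/(-284 + 143² + 38*143) = ((20*I)*(-379))/(-284 + 20449 + 5434) = -7580*I/25599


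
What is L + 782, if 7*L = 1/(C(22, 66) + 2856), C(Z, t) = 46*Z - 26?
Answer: 21031109/26894 ≈ 782.00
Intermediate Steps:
C(Z, t) = -26 + 46*Z
L = 1/26894 (L = 1/(7*((-26 + 46*22) + 2856)) = 1/(7*((-26 + 1012) + 2856)) = 1/(7*(986 + 2856)) = (⅐)/3842 = (⅐)*(1/3842) = 1/26894 ≈ 3.7183e-5)
L + 782 = 1/26894 + 782 = 21031109/26894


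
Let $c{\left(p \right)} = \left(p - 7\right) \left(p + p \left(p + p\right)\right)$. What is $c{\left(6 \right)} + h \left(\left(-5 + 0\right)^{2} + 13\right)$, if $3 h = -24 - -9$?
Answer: $-268$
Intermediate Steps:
$h = -5$ ($h = \frac{-24 - -9}{3} = \frac{-24 + 9}{3} = \frac{1}{3} \left(-15\right) = -5$)
$c{\left(p \right)} = \left(-7 + p\right) \left(p + 2 p^{2}\right)$ ($c{\left(p \right)} = \left(-7 + p\right) \left(p + p 2 p\right) = \left(-7 + p\right) \left(p + 2 p^{2}\right)$)
$c{\left(6 \right)} + h \left(\left(-5 + 0\right)^{2} + 13\right) = 6 \left(-7 - 78 + 2 \cdot 6^{2}\right) - 5 \left(\left(-5 + 0\right)^{2} + 13\right) = 6 \left(-7 - 78 + 2 \cdot 36\right) - 5 \left(\left(-5\right)^{2} + 13\right) = 6 \left(-7 - 78 + 72\right) - 5 \left(25 + 13\right) = 6 \left(-13\right) - 190 = -78 - 190 = -268$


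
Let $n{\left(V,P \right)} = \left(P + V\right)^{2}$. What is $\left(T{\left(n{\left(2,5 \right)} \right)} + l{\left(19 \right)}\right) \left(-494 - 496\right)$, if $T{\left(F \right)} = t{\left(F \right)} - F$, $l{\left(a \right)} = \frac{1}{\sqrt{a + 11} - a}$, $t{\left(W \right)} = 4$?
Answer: $\frac{14764860}{331} + \frac{990 \sqrt{30}}{331} \approx 44623.0$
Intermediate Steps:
$l{\left(a \right)} = \frac{1}{\sqrt{11 + a} - a}$
$T{\left(F \right)} = 4 - F$
$\left(T{\left(n{\left(2,5 \right)} \right)} + l{\left(19 \right)}\right) \left(-494 - 496\right) = \left(\left(4 - \left(5 + 2\right)^{2}\right) - \frac{1}{19 - \sqrt{11 + 19}}\right) \left(-494 - 496\right) = \left(\left(4 - 7^{2}\right) - \frac{1}{19 - \sqrt{30}}\right) \left(-990\right) = \left(\left(4 - 49\right) - \frac{1}{19 - \sqrt{30}}\right) \left(-990\right) = \left(-45 - \frac{1}{19 - \sqrt{30}}\right) \left(-990\right) = 44550 + \frac{990}{19 - \sqrt{30}}$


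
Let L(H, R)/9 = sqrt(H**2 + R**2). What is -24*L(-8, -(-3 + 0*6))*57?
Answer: -12312*sqrt(73) ≈ -1.0519e+5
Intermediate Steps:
L(H, R) = 9*sqrt(H**2 + R**2)
-24*L(-8, -(-3 + 0*6))*57 = -216*sqrt((-8)**2 + (-(-3 + 0*6))**2)*57 = -216*sqrt(64 + (-(-3 + 0))**2)*57 = -216*sqrt(64 + (-1*(-3))**2)*57 = -216*sqrt(64 + 3**2)*57 = -216*sqrt(64 + 9)*57 = -216*sqrt(73)*57 = -12312*sqrt(73)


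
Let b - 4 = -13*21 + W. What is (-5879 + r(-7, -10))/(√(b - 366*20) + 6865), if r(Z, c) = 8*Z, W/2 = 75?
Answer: -40743775/47135664 + 5935*I*√7439/47135664 ≈ -0.86439 + 0.01086*I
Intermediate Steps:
W = 150 (W = 2*75 = 150)
b = -119 (b = 4 + (-13*21 + 150) = 4 + (-273 + 150) = 4 - 123 = -119)
(-5879 + r(-7, -10))/(√(b - 366*20) + 6865) = (-5879 + 8*(-7))/(√(-119 - 366*20) + 6865) = (-5879 - 56)/(√(-119 - 7320) + 6865) = -5935/(√(-7439) + 6865) = -5935/(I*√7439 + 6865) = -5935/(6865 + I*√7439)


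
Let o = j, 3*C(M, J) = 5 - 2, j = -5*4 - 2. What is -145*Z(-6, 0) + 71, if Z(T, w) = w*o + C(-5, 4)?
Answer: -74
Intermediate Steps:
j = -22 (j = -20 - 2 = -22)
C(M, J) = 1 (C(M, J) = (5 - 2)/3 = (1/3)*3 = 1)
o = -22
Z(T, w) = 1 - 22*w (Z(T, w) = w*(-22) + 1 = -22*w + 1 = 1 - 22*w)
-145*Z(-6, 0) + 71 = -145*(1 - 22*0) + 71 = -145*(1 + 0) + 71 = -145*1 + 71 = -145 + 71 = -74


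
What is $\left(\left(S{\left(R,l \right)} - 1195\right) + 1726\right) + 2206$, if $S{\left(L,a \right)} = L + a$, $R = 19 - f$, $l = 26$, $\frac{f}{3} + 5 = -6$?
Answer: $2815$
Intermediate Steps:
$f = -33$ ($f = -15 + 3 \left(-6\right) = -15 - 18 = -33$)
$R = 52$ ($R = 19 - -33 = 19 + 33 = 52$)
$\left(\left(S{\left(R,l \right)} - 1195\right) + 1726\right) + 2206 = \left(\left(\left(52 + 26\right) - 1195\right) + 1726\right) + 2206 = \left(\left(78 - 1195\right) + 1726\right) + 2206 = \left(-1117 + 1726\right) + 2206 = 609 + 2206 = 2815$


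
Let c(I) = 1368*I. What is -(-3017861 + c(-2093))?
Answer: 5881085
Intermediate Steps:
-(-3017861 + c(-2093)) = -(-3017861 + 1368*(-2093)) = -(-3017861 - 2863224) = -1*(-5881085) = 5881085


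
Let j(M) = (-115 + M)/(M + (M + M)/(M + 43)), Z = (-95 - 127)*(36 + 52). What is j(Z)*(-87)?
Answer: -11108651347/126925392 ≈ -87.521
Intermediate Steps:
Z = -19536 (Z = -222*88 = -19536)
j(M) = (-115 + M)/(M + 2*M/(43 + M)) (j(M) = (-115 + M)/(M + (2*M)/(43 + M)) = (-115 + M)/(M + 2*M/(43 + M)))
j(Z)*(-87) = ((-4945 + (-19536)**2 - 72*(-19536))/((-19536)*(45 - 19536)))*(-87) = -1/19536*(-4945 + 381655296 + 1406592)/(-19491)*(-87) = -1/19536*(-1/19491)*383056943*(-87) = (383056943/380776176)*(-87) = -11108651347/126925392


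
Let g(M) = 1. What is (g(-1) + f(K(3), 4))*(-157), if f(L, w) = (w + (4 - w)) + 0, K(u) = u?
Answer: -785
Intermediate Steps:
f(L, w) = 4 (f(L, w) = 4 + 0 = 4)
(g(-1) + f(K(3), 4))*(-157) = (1 + 4)*(-157) = 5*(-157) = -785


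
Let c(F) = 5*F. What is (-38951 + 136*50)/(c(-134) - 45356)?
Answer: 10717/15342 ≈ 0.69854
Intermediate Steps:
(-38951 + 136*50)/(c(-134) - 45356) = (-38951 + 136*50)/(5*(-134) - 45356) = (-38951 + 6800)/(-670 - 45356) = -32151/(-46026) = -32151*(-1/46026) = 10717/15342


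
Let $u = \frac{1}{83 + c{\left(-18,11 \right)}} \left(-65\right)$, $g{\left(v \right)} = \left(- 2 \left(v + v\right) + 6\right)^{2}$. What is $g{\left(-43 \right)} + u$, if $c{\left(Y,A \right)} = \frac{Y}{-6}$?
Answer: $\frac{2724759}{86} \approx 31683.0$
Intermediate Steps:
$c{\left(Y,A \right)} = - \frac{Y}{6}$ ($c{\left(Y,A \right)} = Y \left(- \frac{1}{6}\right) = - \frac{Y}{6}$)
$g{\left(v \right)} = \left(6 - 4 v\right)^{2}$ ($g{\left(v \right)} = \left(- 2 \cdot 2 v + 6\right)^{2} = \left(- 4 v + 6\right)^{2} = \left(6 - 4 v\right)^{2}$)
$u = - \frac{65}{86}$ ($u = \frac{1}{83 - -3} \left(-65\right) = \frac{1}{83 + 3} \left(-65\right) = \frac{1}{86} \left(-65\right) = - \frac{65}{86} \approx -0.75581$)
$g{\left(-43 \right)} + u = 4 \left(-3 + 2 \left(-43\right)\right)^{2} - \frac{65}{86} = 4 \left(-3 - 86\right)^{2} - \frac{65}{86} = 4 \left(-89\right)^{2} - \frac{65}{86} = 4 \cdot 7921 - \frac{65}{86} = 31684 - \frac{65}{86} = \frac{2724759}{86}$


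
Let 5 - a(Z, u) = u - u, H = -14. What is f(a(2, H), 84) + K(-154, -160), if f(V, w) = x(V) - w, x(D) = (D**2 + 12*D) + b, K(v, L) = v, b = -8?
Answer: -161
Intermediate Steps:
a(Z, u) = 5 (a(Z, u) = 5 - (u - u) = 5 - 1*0 = 5 + 0 = 5)
x(D) = -8 + D**2 + 12*D (x(D) = (D**2 + 12*D) - 8 = -8 + D**2 + 12*D)
f(V, w) = -8 + V**2 - w + 12*V (f(V, w) = (-8 + V**2 + 12*V) - w = -8 + V**2 - w + 12*V)
f(a(2, H), 84) + K(-154, -160) = (-8 + 5**2 - 1*84 + 12*5) - 154 = (-8 + 25 - 84 + 60) - 154 = -7 - 154 = -161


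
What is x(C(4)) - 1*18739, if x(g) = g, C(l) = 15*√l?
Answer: -18709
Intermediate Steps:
x(C(4)) - 1*18739 = 15*√4 - 1*18739 = 15*2 - 18739 = 30 - 18739 = -18709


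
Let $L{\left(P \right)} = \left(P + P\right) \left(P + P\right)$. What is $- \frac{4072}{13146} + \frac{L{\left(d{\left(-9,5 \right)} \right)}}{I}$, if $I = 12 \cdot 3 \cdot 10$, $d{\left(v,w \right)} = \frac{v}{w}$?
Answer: $- \frac{449843}{1643250} \approx -0.27375$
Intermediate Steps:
$I = 360$ ($I = 36 \cdot 10 = 360$)
$L{\left(P \right)} = 4 P^{2}$ ($L{\left(P \right)} = 2 P 2 P = 4 P^{2}$)
$- \frac{4072}{13146} + \frac{L{\left(d{\left(-9,5 \right)} \right)}}{I} = - \frac{4072}{13146} + \frac{4 \left(- \frac{9}{5}\right)^{2}}{360} = \left(-4072\right) \frac{1}{13146} + 4 \left(\left(-9\right) \frac{1}{5}\right)^{2} \cdot \frac{1}{360} = - \frac{2036}{6573} + 4 \left(- \frac{9}{5}\right)^{2} \cdot \frac{1}{360} = - \frac{2036}{6573} + 4 \cdot \frac{81}{25} \cdot \frac{1}{360} = - \frac{2036}{6573} + \frac{324}{25} \cdot \frac{1}{360} = - \frac{2036}{6573} + \frac{9}{250} = - \frac{449843}{1643250}$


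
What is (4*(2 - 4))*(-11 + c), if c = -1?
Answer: 96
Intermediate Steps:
(4*(2 - 4))*(-11 + c) = (4*(2 - 4))*(-11 - 1) = (4*(-2))*(-12) = -8*(-12) = 96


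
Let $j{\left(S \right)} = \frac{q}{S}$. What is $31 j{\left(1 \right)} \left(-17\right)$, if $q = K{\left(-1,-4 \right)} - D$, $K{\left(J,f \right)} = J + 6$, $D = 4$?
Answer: $-527$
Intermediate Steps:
$K{\left(J,f \right)} = 6 + J$
$q = 1$ ($q = \left(6 - 1\right) - 4 = 5 - 4 = 1$)
$j{\left(S \right)} = \frac{1}{S}$ ($j{\left(S \right)} = 1 \frac{1}{S} = \frac{1}{S}$)
$31 j{\left(1 \right)} \left(-17\right) = \frac{31}{1} \left(-17\right) = 31 \cdot 1 \left(-17\right) = 31 \left(-17\right) = -527$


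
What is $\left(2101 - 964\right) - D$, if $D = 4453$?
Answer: $-3316$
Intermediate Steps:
$\left(2101 - 964\right) - D = \left(2101 - 964\right) - 4453 = 1137 - 4453 = -3316$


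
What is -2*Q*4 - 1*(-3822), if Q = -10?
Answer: 3902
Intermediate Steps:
-2*Q*4 - 1*(-3822) = -2*(-10)*4 - 1*(-3822) = 20*4 + 3822 = 80 + 3822 = 3902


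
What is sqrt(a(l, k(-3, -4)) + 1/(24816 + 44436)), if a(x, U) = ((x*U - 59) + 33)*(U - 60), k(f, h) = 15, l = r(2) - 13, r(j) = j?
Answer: sqrt(10305060151533)/34626 ≈ 92.709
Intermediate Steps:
l = -11 (l = 2 - 13 = -11)
a(x, U) = (-60 + U)*(-26 + U*x) (a(x, U) = ((U*x - 59) + 33)*(-60 + U) = ((-59 + U*x) + 33)*(-60 + U) = (-26 + U*x)*(-60 + U) = (-60 + U)*(-26 + U*x))
sqrt(a(l, k(-3, -4)) + 1/(24816 + 44436)) = sqrt((1560 - 26*15 - 11*15**2 - 60*15*(-11)) + 1/(24816 + 44436)) = sqrt((1560 - 390 - 11*225 + 9900) + 1/69252) = sqrt((1560 - 390 - 2475 + 9900) + 1/69252) = sqrt(8595 + 1/69252) = sqrt(595220941/69252) = sqrt(10305060151533)/34626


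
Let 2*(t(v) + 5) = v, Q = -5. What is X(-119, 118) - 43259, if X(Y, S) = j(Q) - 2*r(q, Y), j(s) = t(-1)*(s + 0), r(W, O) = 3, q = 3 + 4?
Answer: -86475/2 ≈ -43238.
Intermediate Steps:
q = 7
t(v) = -5 + v/2
j(s) = -11*s/2 (j(s) = (-5 + (1/2)*(-1))*(s + 0) = (-5 - 1/2)*s = -11*s/2)
X(Y, S) = 43/2 (X(Y, S) = -11/2*(-5) - 2*3 = 55/2 - 6 = 43/2)
X(-119, 118) - 43259 = 43/2 - 43259 = -86475/2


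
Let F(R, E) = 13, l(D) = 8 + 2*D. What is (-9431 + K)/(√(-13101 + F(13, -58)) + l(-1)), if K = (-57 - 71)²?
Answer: 1227/386 - 409*I*√818/193 ≈ 3.1788 - 60.61*I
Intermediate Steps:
K = 16384 (K = (-128)² = 16384)
(-9431 + K)/(√(-13101 + F(13, -58)) + l(-1)) = (-9431 + 16384)/(√(-13101 + 13) + (8 + 2*(-1))) = 6953/(√(-13088) + (8 - 2)) = 6953/(4*I*√818 + 6) = 6953/(6 + 4*I*√818)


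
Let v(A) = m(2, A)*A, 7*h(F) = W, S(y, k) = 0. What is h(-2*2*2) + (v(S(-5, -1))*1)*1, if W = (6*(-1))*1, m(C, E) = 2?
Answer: -6/7 ≈ -0.85714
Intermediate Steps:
W = -6 (W = -6*1 = -6)
h(F) = -6/7 (h(F) = (⅐)*(-6) = -6/7)
v(A) = 2*A
h(-2*2*2) + (v(S(-5, -1))*1)*1 = -6/7 + ((2*0)*1)*1 = -6/7 + (0*1)*1 = -6/7 + 0*1 = -6/7 + 0 = -6/7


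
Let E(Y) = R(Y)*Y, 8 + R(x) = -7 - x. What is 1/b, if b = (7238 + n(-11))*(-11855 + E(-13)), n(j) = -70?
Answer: -1/84790272 ≈ -1.1794e-8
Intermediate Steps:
R(x) = -15 - x (R(x) = -8 + (-7 - x) = -15 - x)
E(Y) = Y*(-15 - Y) (E(Y) = (-15 - Y)*Y = Y*(-15 - Y))
b = -84790272 (b = (7238 - 70)*(-11855 - 1*(-13)*(15 - 13)) = 7168*(-11855 - 1*(-13)*2) = 7168*(-11855 + 26) = 7168*(-11829) = -84790272)
1/b = 1/(-84790272) = -1/84790272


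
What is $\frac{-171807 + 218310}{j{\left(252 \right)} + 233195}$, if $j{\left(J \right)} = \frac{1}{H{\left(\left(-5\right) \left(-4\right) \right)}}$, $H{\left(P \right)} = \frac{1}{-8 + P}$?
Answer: $\frac{46503}{233207} \approx 0.19941$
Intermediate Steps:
$j{\left(J \right)} = 12$ ($j{\left(J \right)} = \frac{1}{\frac{1}{-8 - -20}} = \frac{1}{\frac{1}{-8 + 20}} = \frac{1}{\frac{1}{12}} = 12$)
$\frac{-171807 + 218310}{j{\left(252 \right)} + 233195} = \frac{-171807 + 218310}{12 + 233195} = \frac{46503}{233207}$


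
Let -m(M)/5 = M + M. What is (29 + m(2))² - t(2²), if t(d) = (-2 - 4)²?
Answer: 45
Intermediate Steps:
m(M) = -10*M (m(M) = -5*(M + M) = -10*M)
t(d) = 36 (t(d) = (-6)² = 36)
(29 + m(2))² - t(2²) = (29 - 10*2)² - 1*36 = (29 - 20)² - 36 = 9² - 36 = 81 - 36 = 45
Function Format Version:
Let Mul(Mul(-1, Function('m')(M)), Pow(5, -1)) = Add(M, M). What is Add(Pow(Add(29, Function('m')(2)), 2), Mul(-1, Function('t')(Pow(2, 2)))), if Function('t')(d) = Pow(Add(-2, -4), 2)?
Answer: 45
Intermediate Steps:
Function('m')(M) = Mul(-10, M) (Function('m')(M) = Mul(-5, Add(M, M)) = Mul(-5, Mul(2, M)) = Mul(-10, M))
Function('t')(d) = 36 (Function('t')(d) = Pow(-6, 2) = 36)
Add(Pow(Add(29, Function('m')(2)), 2), Mul(-1, Function('t')(Pow(2, 2)))) = Add(Pow(Add(29, Mul(-10, 2)), 2), Mul(-1, 36)) = Add(Pow(Add(29, -20), 2), -36) = Add(Pow(9, 2), -36) = Add(81, -36) = 45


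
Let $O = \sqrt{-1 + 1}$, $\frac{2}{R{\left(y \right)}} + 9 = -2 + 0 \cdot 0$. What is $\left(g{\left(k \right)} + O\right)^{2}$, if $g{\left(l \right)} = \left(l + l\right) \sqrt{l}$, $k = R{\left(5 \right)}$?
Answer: $- \frac{32}{1331} \approx -0.024042$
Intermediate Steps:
$R{\left(y \right)} = - \frac{2}{11}$ ($R{\left(y \right)} = \frac{2}{-9 + \left(-2 + 0 \cdot 0\right)} = \frac{2}{-9 + \left(-2 + 0\right)} = \frac{2}{-9 - 2} = \frac{2}{-11} = 2 \left(- \frac{1}{11}\right) = - \frac{2}{11}$)
$O = 0$ ($O = \sqrt{0} = 0$)
$k = - \frac{2}{11} \approx -0.18182$
$g{\left(l \right)} = 2 l^{\frac{3}{2}}$ ($g{\left(l \right)} = 2 l \sqrt{l} = 2 l^{\frac{3}{2}}$)
$\left(g{\left(k \right)} + O\right)^{2} = \left(2 \left(- \frac{2}{11}\right)^{\frac{3}{2}} + 0\right)^{2} = \left(2 \left(- \frac{2 i \sqrt{22}}{121}\right) + 0\right)^{2} = \left(- \frac{4 i \sqrt{22}}{121} + 0\right)^{2} = \left(- \frac{4 i \sqrt{22}}{121}\right)^{2} = - \frac{32}{1331}$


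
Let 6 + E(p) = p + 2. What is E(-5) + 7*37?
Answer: 250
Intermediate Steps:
E(p) = -4 + p (E(p) = -6 + (p + 2) = -6 + (2 + p) = -4 + p)
E(-5) + 7*37 = (-4 - 5) + 7*37 = -9 + 259 = 250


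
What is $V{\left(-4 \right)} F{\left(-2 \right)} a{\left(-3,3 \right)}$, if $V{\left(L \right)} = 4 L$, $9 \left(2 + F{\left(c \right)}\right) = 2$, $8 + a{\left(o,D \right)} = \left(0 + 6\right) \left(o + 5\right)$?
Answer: $\frac{1024}{9} \approx 113.78$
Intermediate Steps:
$a{\left(o,D \right)} = 22 + 6 o$ ($a{\left(o,D \right)} = -8 + \left(0 + 6\right) \left(o + 5\right) = -8 + 6 \left(5 + o\right) = -8 + \left(30 + 6 o\right) = 22 + 6 o$)
$F{\left(c \right)} = - \frac{16}{9}$ ($F{\left(c \right)} = -2 + \frac{1}{9} \cdot 2 = -2 + \frac{2}{9} = - \frac{16}{9}$)
$V{\left(-4 \right)} F{\left(-2 \right)} a{\left(-3,3 \right)} = 4 \left(-4\right) \left(- \frac{16}{9}\right) \left(22 + 6 \left(-3\right)\right) = \left(-16\right) \left(- \frac{16}{9}\right) \left(22 - 18\right) = \frac{256}{9} \cdot 4 = \frac{1024}{9}$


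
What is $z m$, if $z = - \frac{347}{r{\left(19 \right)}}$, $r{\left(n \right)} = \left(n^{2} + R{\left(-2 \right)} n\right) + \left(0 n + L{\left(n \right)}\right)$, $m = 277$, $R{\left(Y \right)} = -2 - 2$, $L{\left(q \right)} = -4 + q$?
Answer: $- \frac{96119}{300} \approx -320.4$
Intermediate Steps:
$R{\left(Y \right)} = -4$ ($R{\left(Y \right)} = -2 - 2 = -4$)
$r{\left(n \right)} = -4 + n^{2} - 3 n$ ($r{\left(n \right)} = \left(n^{2} - 4 n\right) + \left(0 n + \left(-4 + n\right)\right) = \left(n^{2} - 4 n\right) + \left(0 + \left(-4 + n\right)\right) = \left(n^{2} - 4 n\right) + \left(-4 + n\right) = -4 + n^{2} - 3 n$)
$z = - \frac{347}{300}$ ($z = - \frac{347}{-4 + 19^{2} - 57} = - \frac{347}{-4 + 361 - 57} = - \frac{347}{300} \approx -1.1567$)
$z m = \left(- \frac{347}{300}\right) 277 = - \frac{96119}{300}$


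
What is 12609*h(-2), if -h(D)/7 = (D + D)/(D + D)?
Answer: -88263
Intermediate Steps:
h(D) = -7 (h(D) = -7*(D + D)/(D + D) = -7*2*D/(2*D) = -7*2*D*1/(2*D) = -7*1 = -7)
12609*h(-2) = 12609*(-7) = -88263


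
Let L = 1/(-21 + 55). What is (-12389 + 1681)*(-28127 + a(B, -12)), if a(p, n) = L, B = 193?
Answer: 5120121218/17 ≈ 3.0118e+8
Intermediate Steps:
L = 1/34 ≈ 0.029412
a(p, n) = 1/34
(-12389 + 1681)*(-28127 + a(B, -12)) = (-12389 + 1681)*(-28127 + 1/34) = -10708*(-956317/34) = 5120121218/17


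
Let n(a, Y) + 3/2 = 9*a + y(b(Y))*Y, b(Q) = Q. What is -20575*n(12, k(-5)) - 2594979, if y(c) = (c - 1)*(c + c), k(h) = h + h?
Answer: 80957567/2 ≈ 4.0479e+7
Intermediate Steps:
k(h) = 2*h
y(c) = 2*c*(-1 + c) (y(c) = (-1 + c)*(2*c) = 2*c*(-1 + c))
n(a, Y) = -3/2 + 9*a + 2*Y²*(-1 + Y) (n(a, Y) = -3/2 + (9*a + (2*Y*(-1 + Y))*Y) = -3/2 + (9*a + 2*Y²*(-1 + Y)) = -3/2 + 9*a + 2*Y²*(-1 + Y))
-20575*n(12, k(-5)) - 2594979 = -20575*(-3/2 + 9*12 + 2*(2*(-5))²*(-1 + 2*(-5))) - 2594979 = -20575*(-3/2 + 108 + 2*(-10)²*(-1 - 10)) - 2594979 = -20575*(-3/2 + 108 + 2*100*(-11)) - 2594979 = -20575*(-3/2 + 108 - 2200) - 2594979 = -20575*(-4187/2) - 2594979 = 86147525/2 - 2594979 = 80957567/2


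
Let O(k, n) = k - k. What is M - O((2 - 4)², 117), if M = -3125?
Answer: -3125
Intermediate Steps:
O(k, n) = 0
M - O((2 - 4)², 117) = -3125 - 1*0 = -3125 + 0 = -3125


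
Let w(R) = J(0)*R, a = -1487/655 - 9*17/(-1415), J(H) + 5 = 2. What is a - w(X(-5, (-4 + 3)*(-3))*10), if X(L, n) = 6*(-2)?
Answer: -67132178/185365 ≈ -362.16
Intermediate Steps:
J(H) = -3 (J(H) = -5 + 2 = -3)
a = -400778/185365 (a = -1487*1/655 - 153*(-1/1415) = -1487/655 + 153/1415 = -400778/185365 ≈ -2.1621)
X(L, n) = -12
w(R) = -3*R
a - w(X(-5, (-4 + 3)*(-3))*10) = -400778/185365 - (-3)*(-12*10) = -400778/185365 - (-3)*(-120) = -400778/185365 - 1*360 = -400778/185365 - 360 = -67132178/185365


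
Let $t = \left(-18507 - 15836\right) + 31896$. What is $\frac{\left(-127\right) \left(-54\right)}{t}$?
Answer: $- \frac{6858}{2447} \approx -2.8026$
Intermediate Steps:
$t = -2447$ ($t = -34343 + 31896 = -2447$)
$\frac{\left(-127\right) \left(-54\right)}{t} = \frac{\left(-127\right) \left(-54\right)}{-2447} = 6858 \left(- \frac{1}{2447}\right) = - \frac{6858}{2447}$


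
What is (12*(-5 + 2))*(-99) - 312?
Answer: 3252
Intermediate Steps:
(12*(-5 + 2))*(-99) - 312 = (12*(-3))*(-99) - 312 = -36*(-99) - 312 = 3564 - 312 = 3252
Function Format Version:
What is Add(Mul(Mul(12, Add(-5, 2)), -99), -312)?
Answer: 3252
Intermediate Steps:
Add(Mul(Mul(12, Add(-5, 2)), -99), -312) = Add(Mul(Mul(12, -3), -99), -312) = Add(Mul(-36, -99), -312) = Add(3564, -312) = 3252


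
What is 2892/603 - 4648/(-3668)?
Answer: 159650/26331 ≈ 6.0632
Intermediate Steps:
2892/603 - 4648/(-3668) = 2892*(1/603) - 4648*(-1/3668) = 964/201 + 166/131 = 159650/26331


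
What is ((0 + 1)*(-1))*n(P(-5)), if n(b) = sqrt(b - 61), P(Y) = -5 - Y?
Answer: -I*sqrt(61) ≈ -7.8102*I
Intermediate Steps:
n(b) = sqrt(-61 + b)
((0 + 1)*(-1))*n(P(-5)) = ((0 + 1)*(-1))*sqrt(-61 + (-5 - 1*(-5))) = (1*(-1))*sqrt(-61 + (-5 + 5)) = -sqrt(-61 + 0) = -sqrt(-61) = -I*sqrt(61)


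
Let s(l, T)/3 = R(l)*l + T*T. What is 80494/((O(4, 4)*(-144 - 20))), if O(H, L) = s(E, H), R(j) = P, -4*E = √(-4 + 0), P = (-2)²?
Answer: -80494/7995 - 40247*I/31980 ≈ -10.068 - 1.2585*I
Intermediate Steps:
P = 4
E = -I/2 (E = -√(-4 + 0)/4 = -I/2 ≈ -0.5*I)
R(j) = 4
s(l, T) = 3*T² + 12*l (s(l, T) = 3*(4*l + T*T) = 3*(4*l + T²) = 3*(T² + 4*l) = 3*T² + 12*l)
O(H, L) = -6*I + 3*H² (O(H, L) = 3*H² + 12*(-I/2) = 3*H² - 6*I = -6*I + 3*H²)
80494/((O(4, 4)*(-144 - 20))) = 80494/(((-6*I + 3*4²)*(-144 - 20))) = 80494/(((-6*I + 3*16)*(-164))) = 80494/(((-6*I + 48)*(-164))) = 80494/(((48 - 6*I)*(-164))) = 80494/(-7872 + 984*I) = 80494*((-7872 - 984*I)/62936640) = 40247*(-7872 - 984*I)/31468320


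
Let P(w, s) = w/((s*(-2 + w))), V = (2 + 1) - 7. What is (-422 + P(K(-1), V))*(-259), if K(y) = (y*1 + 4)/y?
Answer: 2186737/20 ≈ 1.0934e+5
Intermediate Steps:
V = -4 (V = 3 - 7 = -4)
K(y) = (4 + y)/y (K(y) = (y + 4)/y = (4 + y)/y)
P(w, s) = w/(s*(-2 + w)) (P(w, s) = w*(1/(s*(-2 + w))) = w/(s*(-2 + w)))
(-422 + P(K(-1), V))*(-259) = (-422 + ((4 - 1)/(-1))/(-4*(-2 + (4 - 1)/(-1))))*(-259) = (-422 - 1*3*(-1/4)/(-2 - 1*3))*(-259) = (-422 - 3*(-1/4)/(-2 - 3))*(-259) = (-422 - 3*(-1/4)/(-5))*(-259) = (-422 - 3*(-1/4)*(-1/5))*(-259) = (-422 - 3/20)*(-259) = -8443/20*(-259) = 2186737/20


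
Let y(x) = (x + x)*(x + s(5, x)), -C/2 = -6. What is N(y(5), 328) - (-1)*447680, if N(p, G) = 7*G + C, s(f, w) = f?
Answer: 449988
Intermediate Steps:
C = 12 (C = -2*(-6) = 12)
y(x) = 2*x*(5 + x) (y(x) = (x + x)*(x + 5) = (2*x)*(5 + x) = 2*x*(5 + x))
N(p, G) = 12 + 7*G (N(p, G) = 7*G + 12 = 12 + 7*G)
N(y(5), 328) - (-1)*447680 = (12 + 7*328) - (-1)*447680 = (12 + 2296) - 1*(-447680) = 2308 + 447680 = 449988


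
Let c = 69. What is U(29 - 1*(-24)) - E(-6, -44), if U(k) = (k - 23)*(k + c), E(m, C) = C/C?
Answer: 3659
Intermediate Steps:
E(m, C) = 1
U(k) = (-23 + k)*(69 + k) (U(k) = (k - 23)*(k + 69) = (-23 + k)*(69 + k))
U(29 - 1*(-24)) - E(-6, -44) = (-1587 + (29 - 1*(-24))² + 46*(29 - 1*(-24))) - 1*1 = (-1587 + (29 + 24)² + 46*(29 + 24)) - 1 = (-1587 + 53² + 46*53) - 1 = (-1587 + 2809 + 2438) - 1 = 3660 - 1 = 3659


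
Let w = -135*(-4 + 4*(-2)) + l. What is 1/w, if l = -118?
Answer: 1/1502 ≈ 0.00066578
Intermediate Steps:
w = 1502 (w = -135*(-4 + 4*(-2)) - 118 = -135*(-4 - 8) - 118 = -135*(-12) - 118 = 1620 - 118 = 1502)
1/w = 1/1502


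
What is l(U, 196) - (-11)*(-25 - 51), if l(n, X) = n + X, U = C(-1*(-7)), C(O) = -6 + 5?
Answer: -641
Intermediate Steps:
C(O) = -1
U = -1
l(n, X) = X + n
l(U, 196) - (-11)*(-25 - 51) = (196 - 1) - (-11)*(-25 - 51) = 195 - (-11)*(-76) = 195 - 1*836 = 195 - 836 = -641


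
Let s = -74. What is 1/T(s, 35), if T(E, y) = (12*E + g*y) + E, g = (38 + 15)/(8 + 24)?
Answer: -32/28929 ≈ -0.0011062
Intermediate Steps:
g = 53/32 ≈ 1.6563
T(E, y) = 13*E + 53*y/32 (T(E, y) = (12*E + 53*y/32) + E = 13*E + 53*y/32)
1/T(s, 35) = 1/(13*(-74) + (53/32)*35) = 1/(-962 + 1855/32) = 1/(-28929/32) = -32/28929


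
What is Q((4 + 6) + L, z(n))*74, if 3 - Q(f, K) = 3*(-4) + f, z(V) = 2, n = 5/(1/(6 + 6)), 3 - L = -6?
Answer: -296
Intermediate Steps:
L = 9 (L = 3 - 1*(-6) = 3 + 6 = 9)
n = 60 (n = 5/(1/12) = 5*12 = 60)
Q(f, K) = 15 - f (Q(f, K) = 3 - (3*(-4) + f) = 3 - (-12 + f) = 3 + (12 - f) = 15 - f)
Q((4 + 6) + L, z(n))*74 = (15 - ((4 + 6) + 9))*74 = (15 - (10 + 9))*74 = (15 - 1*19)*74 = (15 - 19)*74 = -4*74 = -296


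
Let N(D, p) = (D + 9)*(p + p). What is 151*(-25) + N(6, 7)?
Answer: -3565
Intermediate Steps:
N(D, p) = 2*p*(9 + D) (N(D, p) = (9 + D)*(2*p) = 2*p*(9 + D))
151*(-25) + N(6, 7) = 151*(-25) + 2*7*(9 + 6) = -3775 + 2*7*15 = -3775 + 210 = -3565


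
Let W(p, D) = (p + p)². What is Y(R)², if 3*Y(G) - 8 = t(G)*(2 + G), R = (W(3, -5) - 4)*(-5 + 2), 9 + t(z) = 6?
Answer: 84100/9 ≈ 9344.4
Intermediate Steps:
W(p, D) = 4*p² (W(p, D) = (2*p)² = 4*p²)
t(z) = -3 (t(z) = -9 + 6 = -3)
R = -96 (R = (4*3² - 4)*(-5 + 2) = (4*9 - 4)*(-3) = (36 - 4)*(-3) = 32*(-3) = -96)
Y(G) = ⅔ - G (Y(G) = 8/3 + (-3*(2 + G))/3 = 8/3 + (-6 - 3*G)/3 = 8/3 + (-2 - G) = ⅔ - G)
Y(R)² = (⅔ - 1*(-96))² = (⅔ + 96)² = (290/3)² = 84100/9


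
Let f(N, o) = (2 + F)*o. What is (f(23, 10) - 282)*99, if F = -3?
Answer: -28908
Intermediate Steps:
f(N, o) = -o (f(N, o) = (2 - 3)*o = -o)
(f(23, 10) - 282)*99 = (-1*10 - 282)*99 = (-10 - 282)*99 = -292*99 = -28908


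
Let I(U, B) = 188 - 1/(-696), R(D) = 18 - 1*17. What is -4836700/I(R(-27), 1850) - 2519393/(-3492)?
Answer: -11425610399743/456924708 ≈ -25005.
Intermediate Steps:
R(D) = 1 (R(D) = 18 - 17 = 1)
I(U, B) = 130849/696 (I(U, B) = 188 - 1*(-1/696) = 188 + 1/696 = 130849/696)
-4836700/I(R(-27), 1850) - 2519393/(-3492) = -4836700/130849/696 - 2519393/(-3492) = -4836700*696/130849 - 2519393*(-1/3492) = -3366343200/130849 + 2519393/3492 = -11425610399743/456924708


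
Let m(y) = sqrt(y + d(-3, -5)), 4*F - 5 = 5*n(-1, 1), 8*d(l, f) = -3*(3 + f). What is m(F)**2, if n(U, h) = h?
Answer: 13/4 ≈ 3.2500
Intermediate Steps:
d(l, f) = -9/8 - 3*f/8 (d(l, f) = (-3*(3 + f))/8 = (-9 - 3*f)/8 = -9/8 - 3*f/8)
F = 5/2 (F = 5/4 + (5*1)/4 = 5/4 + (1/4)*5 = 5/4 + 5/4 = 5/2 ≈ 2.5000)
m(y) = sqrt(3/4 + y) (m(y) = sqrt(y + (-9/8 - 3/8*(-5))) = sqrt(y + (-9/8 + 15/8)) = sqrt(y + 3/4) = sqrt(3/4 + y))
m(F)**2 = (sqrt(3 + 4*(5/2))/2)**2 = (sqrt(3 + 10)/2)**2 = (sqrt(13)/2)**2 = 13/4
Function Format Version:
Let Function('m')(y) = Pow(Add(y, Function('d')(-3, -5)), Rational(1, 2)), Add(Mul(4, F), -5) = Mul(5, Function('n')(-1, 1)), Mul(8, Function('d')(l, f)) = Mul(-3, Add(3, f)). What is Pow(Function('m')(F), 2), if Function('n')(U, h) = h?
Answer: Rational(13, 4) ≈ 3.2500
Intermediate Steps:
Function('d')(l, f) = Add(Rational(-9, 8), Mul(Rational(-3, 8), f)) (Function('d')(l, f) = Mul(Rational(1, 8), Mul(-3, Add(3, f))) = Mul(Rational(1, 8), Add(-9, Mul(-3, f))) = Add(Rational(-9, 8), Mul(Rational(-3, 8), f)))
F = Rational(5, 2) (F = Add(Rational(5, 4), Mul(Rational(1, 4), Mul(5, 1))) = Add(Rational(5, 4), Mul(Rational(1, 4), 5)) = Add(Rational(5, 4), Rational(5, 4)) = Rational(5, 2) ≈ 2.5000)
Function('m')(y) = Pow(Add(Rational(3, 4), y), Rational(1, 2)) (Function('m')(y) = Pow(Add(y, Add(Rational(-9, 8), Mul(Rational(-3, 8), -5))), Rational(1, 2)) = Pow(Add(y, Add(Rational(-9, 8), Rational(15, 8))), Rational(1, 2)) = Pow(Add(y, Rational(3, 4)), Rational(1, 2)) = Pow(Add(Rational(3, 4), y), Rational(1, 2)))
Pow(Function('m')(F), 2) = Pow(Mul(Rational(1, 2), Pow(Add(3, Mul(4, Rational(5, 2))), Rational(1, 2))), 2) = Pow(Mul(Rational(1, 2), Pow(Add(3, 10), Rational(1, 2))), 2) = Pow(Mul(Rational(1, 2), Pow(13, Rational(1, 2))), 2) = Rational(13, 4)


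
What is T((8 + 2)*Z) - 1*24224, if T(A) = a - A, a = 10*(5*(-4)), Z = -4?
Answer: -24384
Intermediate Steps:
a = -200 (a = 10*(-20) = -200)
T(A) = -200 - A
T((8 + 2)*Z) - 1*24224 = (-200 - (8 + 2)*(-4)) - 1*24224 = (-200 - 10*(-4)) - 24224 = (-200 - 1*(-40)) - 24224 = (-200 + 40) - 24224 = -160 - 24224 = -24384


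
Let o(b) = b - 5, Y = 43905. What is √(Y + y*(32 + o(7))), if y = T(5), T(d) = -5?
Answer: √43735 ≈ 209.13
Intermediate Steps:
o(b) = -5 + b
y = -5
√(Y + y*(32 + o(7))) = √(43905 - 5*(32 + (-5 + 7))) = √(43905 - 5*(32 + 2)) = √(43905 - 5*34) = √(43905 - 170) = √43735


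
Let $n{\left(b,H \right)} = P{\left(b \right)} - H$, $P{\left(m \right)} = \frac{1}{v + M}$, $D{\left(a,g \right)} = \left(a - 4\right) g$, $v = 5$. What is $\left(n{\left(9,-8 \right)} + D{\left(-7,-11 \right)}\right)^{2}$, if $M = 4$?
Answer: $\frac{1350244}{81} \approx 16670.0$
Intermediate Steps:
$D{\left(a,g \right)} = g \left(-4 + a\right)$ ($D{\left(a,g \right)} = \left(-4 + a\right) g = g \left(-4 + a\right)$)
$P{\left(m \right)} = \frac{1}{9}$ ($P{\left(m \right)} = \frac{1}{5 + 4} = \frac{1}{9}$)
$n{\left(b,H \right)} = \frac{1}{9} - H$
$\left(n{\left(9,-8 \right)} + D{\left(-7,-11 \right)}\right)^{2} = \left(\left(\frac{1}{9} - -8\right) - 11 \left(-4 - 7\right)\right)^{2} = \left(\left(\frac{1}{9} + 8\right) - -121\right)^{2} = \left(\frac{73}{9} + 121\right)^{2} = \left(\frac{1162}{9}\right)^{2} = \frac{1350244}{81}$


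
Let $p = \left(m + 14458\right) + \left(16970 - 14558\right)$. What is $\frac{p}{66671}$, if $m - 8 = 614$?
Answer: $\frac{17492}{66671} \approx 0.26236$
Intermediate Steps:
$m = 622$ ($m = 8 + 614 = 622$)
$p = 17492$ ($p = \left(622 + 14458\right) + \left(16970 - 14558\right) = 15080 + 2412 = 17492$)
$\frac{p}{66671} = \frac{17492}{66671}$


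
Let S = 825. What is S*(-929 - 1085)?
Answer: -1661550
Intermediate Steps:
S*(-929 - 1085) = 825*(-929 - 1085) = 825*(-2014) = -1661550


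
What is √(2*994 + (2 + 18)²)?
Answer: 2*√597 ≈ 48.867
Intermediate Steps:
√(2*994 + (2 + 18)²) = √(1988 + 20²) = √(1988 + 400) = √2388 = 2*√597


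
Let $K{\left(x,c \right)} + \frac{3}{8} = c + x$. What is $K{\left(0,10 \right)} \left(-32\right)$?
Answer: $-308$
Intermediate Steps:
$K{\left(x,c \right)} = - \frac{3}{8} + c + x$ ($K{\left(x,c \right)} = - \frac{3}{8} + \left(c + x\right) = - \frac{3}{8} + c + x$)
$K{\left(0,10 \right)} \left(-32\right) = \left(- \frac{3}{8} + 10 + 0\right) \left(-32\right) = \frac{77}{8} \left(-32\right) = -308$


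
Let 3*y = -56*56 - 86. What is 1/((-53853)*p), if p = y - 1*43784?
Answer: 1/2415737874 ≈ 4.1395e-10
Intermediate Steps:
y = -1074 (y = (-56*56 - 86)/3 = (-3136 - 86)/3 = (1/3)*(-3222) = -1074)
p = -44858 (p = -1074 - 1*43784 = -1074 - 43784 = -44858)
1/((-53853)*p) = 1/(-53853*(-44858)) = -1/53853*(-1/44858) = 1/2415737874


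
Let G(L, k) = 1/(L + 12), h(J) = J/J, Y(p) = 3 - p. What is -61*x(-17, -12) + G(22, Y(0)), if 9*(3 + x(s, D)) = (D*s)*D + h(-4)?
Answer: 5131085/306 ≈ 16768.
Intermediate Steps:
h(J) = 1
x(s, D) = -26/9 + s*D**2/9 (x(s, D) = -3 + ((D*s)*D + 1)/9 = -3 + (s*D**2 + 1)/9 = -3 + (1 + s*D**2)/9 = -3 + (1/9 + s*D**2/9) = -26/9 + s*D**2/9)
G(L, k) = 1/(12 + L)
-61*x(-17, -12) + G(22, Y(0)) = -61*(-26/9 + (1/9)*(-17)*(-12)**2) + 1/(12 + 22) = -61*(-26/9 + (1/9)*(-17)*144) + 1/34 = -61*(-26/9 - 272) + 1/34 = -61*(-2474/9) + 1/34 = 150914/9 + 1/34 = 5131085/306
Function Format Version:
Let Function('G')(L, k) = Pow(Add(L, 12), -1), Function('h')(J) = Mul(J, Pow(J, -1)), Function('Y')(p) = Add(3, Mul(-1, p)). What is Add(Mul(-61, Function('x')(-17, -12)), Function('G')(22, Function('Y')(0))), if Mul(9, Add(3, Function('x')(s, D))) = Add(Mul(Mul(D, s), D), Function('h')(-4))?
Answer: Rational(5131085, 306) ≈ 16768.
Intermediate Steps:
Function('h')(J) = 1
Function('x')(s, D) = Add(Rational(-26, 9), Mul(Rational(1, 9), s, Pow(D, 2))) (Function('x')(s, D) = Add(-3, Mul(Rational(1, 9), Add(Mul(Mul(D, s), D), 1))) = Add(-3, Mul(Rational(1, 9), Add(Mul(s, Pow(D, 2)), 1))) = Add(-3, Mul(Rational(1, 9), Add(1, Mul(s, Pow(D, 2))))) = Add(-3, Add(Rational(1, 9), Mul(Rational(1, 9), s, Pow(D, 2)))) = Add(Rational(-26, 9), Mul(Rational(1, 9), s, Pow(D, 2))))
Function('G')(L, k) = Pow(Add(12, L), -1)
Add(Mul(-61, Function('x')(-17, -12)), Function('G')(22, Function('Y')(0))) = Add(Mul(-61, Add(Rational(-26, 9), Mul(Rational(1, 9), -17, Pow(-12, 2)))), Pow(Add(12, 22), -1)) = Add(Mul(-61, Add(Rational(-26, 9), Mul(Rational(1, 9), -17, 144))), Pow(34, -1)) = Add(Mul(-61, Add(Rational(-26, 9), -272)), Rational(1, 34)) = Add(Mul(-61, Rational(-2474, 9)), Rational(1, 34)) = Add(Rational(150914, 9), Rational(1, 34)) = Rational(5131085, 306)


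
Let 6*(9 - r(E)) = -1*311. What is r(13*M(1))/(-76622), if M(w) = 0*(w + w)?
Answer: -365/459732 ≈ -0.00079394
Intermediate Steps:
M(w) = 0 (M(w) = 0*(2*w) = 0)
r(E) = 365/6 (r(E) = 9 - (-1)*311/6 = 9 - 1/6*(-311) = 9 + 311/6 = 365/6)
r(13*M(1))/(-76622) = (365/6)/(-76622) = (365/6)*(-1/76622) = -365/459732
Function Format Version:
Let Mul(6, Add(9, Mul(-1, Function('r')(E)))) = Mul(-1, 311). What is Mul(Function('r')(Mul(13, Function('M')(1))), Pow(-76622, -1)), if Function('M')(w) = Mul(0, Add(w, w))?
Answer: Rational(-365, 459732) ≈ -0.00079394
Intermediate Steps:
Function('M')(w) = 0 (Function('M')(w) = Mul(0, Mul(2, w)) = 0)
Function('r')(E) = Rational(365, 6) (Function('r')(E) = Add(9, Mul(Rational(-1, 6), Mul(-1, 311))) = Add(9, Mul(Rational(-1, 6), -311)) = Add(9, Rational(311, 6)) = Rational(365, 6))
Mul(Function('r')(Mul(13, Function('M')(1))), Pow(-76622, -1)) = Mul(Rational(365, 6), Pow(-76622, -1)) = Mul(Rational(365, 6), Rational(-1, 76622)) = Rational(-365, 459732)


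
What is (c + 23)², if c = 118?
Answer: 19881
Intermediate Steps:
(c + 23)² = (118 + 23)² = 141² = 19881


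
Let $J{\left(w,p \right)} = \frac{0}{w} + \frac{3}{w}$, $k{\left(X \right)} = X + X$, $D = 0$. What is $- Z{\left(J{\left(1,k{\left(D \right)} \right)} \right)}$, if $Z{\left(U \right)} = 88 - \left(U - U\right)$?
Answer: $-88$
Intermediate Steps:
$k{\left(X \right)} = 2 X$
$J{\left(w,p \right)} = \frac{3}{w}$ ($J{\left(w,p \right)} = 0 + \frac{3}{w} = \frac{3}{w}$)
$Z{\left(U \right)} = 88$ ($Z{\left(U \right)} = 88 - 0 = 88 + 0 = 88$)
$- Z{\left(J{\left(1,k{\left(D \right)} \right)} \right)} = \left(-1\right) 88 = -88$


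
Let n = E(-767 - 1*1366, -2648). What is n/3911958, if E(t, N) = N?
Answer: -1324/1955979 ≈ -0.00067690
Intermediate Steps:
n = -2648
n/3911958 = -2648/3911958 = -2648*1/3911958 = -1324/1955979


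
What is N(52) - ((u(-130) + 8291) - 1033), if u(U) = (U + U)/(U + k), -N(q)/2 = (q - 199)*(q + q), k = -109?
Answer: 5572742/239 ≈ 23317.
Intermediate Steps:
N(q) = -4*q*(-199 + q) (N(q) = -2*(q - 199)*(q + q) = -2*(-199 + q)*2*q = -4*q*(-199 + q))
u(U) = 2*U/(-109 + U) (u(U) = (U + U)/(U - 109) = (2*U)/(-109 + U) = 2*U/(-109 + U))
N(52) - ((u(-130) + 8291) - 1033) = 4*52*(199 - 1*52) - ((2*(-130)/(-109 - 130) + 8291) - 1033) = 4*52*(199 - 52) - ((2*(-130)/(-239) + 8291) - 1033) = 4*52*147 - ((2*(-130)*(-1/239) + 8291) - 1033) = 30576 - ((260/239 + 8291) - 1033) = 30576 - (1981809/239 - 1033) = 30576 - 1*1734922/239 = 30576 - 1734922/239 = 5572742/239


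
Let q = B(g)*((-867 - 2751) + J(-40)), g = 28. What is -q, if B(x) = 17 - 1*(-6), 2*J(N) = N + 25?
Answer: 166773/2 ≈ 83387.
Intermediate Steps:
J(N) = 25/2 + N/2 (J(N) = (N + 25)/2 = (25 + N)/2 = 25/2 + N/2)
B(x) = 23 (B(x) = 17 + 6 = 23)
q = -166773/2 (q = 23*((-867 - 2751) + (25/2 + (½)*(-40))) = 23*(-3618 + (25/2 - 20)) = 23*(-3618 - 15/2) = 23*(-7251/2) = -166773/2 ≈ -83387.)
-q = -1*(-166773/2) = 166773/2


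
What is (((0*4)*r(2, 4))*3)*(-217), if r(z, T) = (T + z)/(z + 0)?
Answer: 0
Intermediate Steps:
r(z, T) = (T + z)/z
(((0*4)*r(2, 4))*3)*(-217) = (((0*4)*((4 + 2)/2))*3)*(-217) = ((0*((1/2)*6))*3)*(-217) = ((0*3)*3)*(-217) = (0*3)*(-217) = 0*(-217) = 0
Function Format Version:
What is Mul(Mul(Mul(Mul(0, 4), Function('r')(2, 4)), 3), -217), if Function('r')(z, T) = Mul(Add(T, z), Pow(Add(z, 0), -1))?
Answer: 0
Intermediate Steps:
Function('r')(z, T) = Mul(Pow(z, -1), Add(T, z)) (Function('r')(z, T) = Mul(Add(T, z), Pow(z, -1)) = Mul(Pow(z, -1), Add(T, z)))
Mul(Mul(Mul(Mul(0, 4), Function('r')(2, 4)), 3), -217) = Mul(Mul(Mul(Mul(0, 4), Mul(Pow(2, -1), Add(4, 2))), 3), -217) = Mul(Mul(Mul(0, Mul(Rational(1, 2), 6)), 3), -217) = Mul(Mul(Mul(0, 3), 3), -217) = Mul(Mul(0, 3), -217) = Mul(0, -217) = 0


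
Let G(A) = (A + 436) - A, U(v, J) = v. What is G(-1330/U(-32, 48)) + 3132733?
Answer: 3133169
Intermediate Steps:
G(A) = 436 (G(A) = (436 + A) - A = 436)
G(-1330/U(-32, 48)) + 3132733 = 436 + 3132733 = 3133169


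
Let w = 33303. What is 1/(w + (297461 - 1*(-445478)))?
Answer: 1/776242 ≈ 1.2883e-6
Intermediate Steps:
1/(w + (297461 - 1*(-445478))) = 1/(33303 + (297461 - 1*(-445478))) = 1/(33303 + (297461 + 445478)) = 1/(33303 + 742939) = 1/776242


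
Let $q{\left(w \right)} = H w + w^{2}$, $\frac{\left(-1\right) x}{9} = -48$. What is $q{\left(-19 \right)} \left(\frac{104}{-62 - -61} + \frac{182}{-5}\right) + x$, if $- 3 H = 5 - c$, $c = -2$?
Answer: $- \frac{282384}{5} \approx -56477.0$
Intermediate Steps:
$x = 432$ ($x = \left(-9\right) \left(-48\right) = 432$)
$H = - \frac{7}{3}$ ($H = - \frac{5 - -2}{3} = - \frac{5 + 2}{3} = \left(- \frac{1}{3}\right) 7 = - \frac{7}{3} \approx -2.3333$)
$q{\left(w \right)} = w^{2} - \frac{7 w}{3}$ ($q{\left(w \right)} = - \frac{7 w}{3} + w^{2} = w^{2} - \frac{7 w}{3}$)
$q{\left(-19 \right)} \left(\frac{104}{-62 - -61} + \frac{182}{-5}\right) + x = \frac{1}{3} \left(-19\right) \left(-7 + 3 \left(-19\right)\right) \left(\frac{104}{-62 - -61} + \frac{182}{-5}\right) + 432 = \frac{1}{3} \left(-19\right) \left(-7 - 57\right) \left(\frac{104}{-62 + 61} + 182 \left(- \frac{1}{5}\right)\right) + 432 = \frac{1}{3} \left(-19\right) \left(-64\right) \left(\frac{104}{-1} - \frac{182}{5}\right) + 432 = \frac{1216 \left(104 \left(-1\right) - \frac{182}{5}\right)}{3} + 432 = \frac{1216 \left(-104 - \frac{182}{5}\right)}{3} + 432 = \frac{1216}{3} \left(- \frac{702}{5}\right) + 432 = - \frac{284544}{5} + 432 = - \frac{282384}{5}$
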